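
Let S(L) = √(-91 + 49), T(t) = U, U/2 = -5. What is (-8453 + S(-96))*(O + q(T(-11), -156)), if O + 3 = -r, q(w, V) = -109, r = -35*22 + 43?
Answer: -5198595 + 615*I*√42 ≈ -5.1986e+6 + 3985.7*I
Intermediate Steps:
U = -10 (U = 2*(-5) = -10)
T(t) = -10
S(L) = I*√42 (S(L) = √(-42) = I*√42)
r = -727 (r = -770 + 43 = -727)
O = 724 (O = -3 - 1*(-727) = -3 + 727 = 724)
(-8453 + S(-96))*(O + q(T(-11), -156)) = (-8453 + I*√42)*(724 - 109) = (-8453 + I*√42)*615 = -5198595 + 615*I*√42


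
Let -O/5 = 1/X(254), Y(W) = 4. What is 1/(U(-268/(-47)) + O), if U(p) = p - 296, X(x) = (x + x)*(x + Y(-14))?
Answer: -6160008/1788237451 ≈ -0.0034447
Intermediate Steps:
X(x) = 2*x*(4 + x) (X(x) = (x + x)*(x + 4) = (2*x)*(4 + x) = 2*x*(4 + x))
U(p) = -296 + p
O = -5/131064 (O = -5*1/(508*(4 + 254)) = -5/(2*254*258) = -5/131064 ≈ -3.8149e-5)
1/(U(-268/(-47)) + O) = 1/((-296 - 268/(-47)) - 5/131064) = 1/((-296 - 268*(-1/47)) - 5/131064) = 1/((-296 + 268/47) - 5/131064) = 1/(-13644/47 - 5/131064) = 1/(-1788237451/6160008) = -6160008/1788237451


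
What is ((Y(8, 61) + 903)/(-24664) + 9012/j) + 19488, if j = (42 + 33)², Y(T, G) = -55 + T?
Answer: 112661880707/5780625 ≈ 19490.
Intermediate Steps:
j = 5625 (j = 75² = 5625)
((Y(8, 61) + 903)/(-24664) + 9012/j) + 19488 = (((-55 + 8) + 903)/(-24664) + 9012/5625) + 19488 = ((-47 + 903)*(-1/24664) + 9012*(1/5625)) + 19488 = (856*(-1/24664) + 3004/1875) + 19488 = (-107/3083 + 3004/1875) + 19488 = 9060707/5780625 + 19488 = 112661880707/5780625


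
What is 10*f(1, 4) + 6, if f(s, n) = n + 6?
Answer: 106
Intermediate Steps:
f(s, n) = 6 + n
10*f(1, 4) + 6 = 10*(6 + 4) + 6 = 10*10 + 6 = 100 + 6 = 106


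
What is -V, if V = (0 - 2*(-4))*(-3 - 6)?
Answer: 72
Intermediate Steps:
V = -72 (V = (0 + 8)*(-9) = 8*(-9) = -72)
-V = -1*(-72) = 72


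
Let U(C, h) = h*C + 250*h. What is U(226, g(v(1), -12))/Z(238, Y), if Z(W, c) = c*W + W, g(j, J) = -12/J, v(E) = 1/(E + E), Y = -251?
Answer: -1/125 ≈ -0.0080000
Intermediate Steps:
v(E) = 1/(2*E)
Z(W, c) = W + W*c (Z(W, c) = W*c + W = W + W*c)
U(C, h) = 250*h + C*h (U(C, h) = C*h + 250*h = 250*h + C*h)
U(226, g(v(1), -12))/Z(238, Y) = ((-12/(-12))*(250 + 226))/((238*(1 - 251))) = (-12*(-1/12)*476)/((238*(-250))) = (1*476)/(-59500) = 476*(-1/59500) = -1/125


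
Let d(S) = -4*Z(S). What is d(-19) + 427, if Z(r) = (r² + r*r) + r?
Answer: -2385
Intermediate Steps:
Z(r) = r + 2*r² (Z(r) = (r² + r²) + r = 2*r² + r = r + 2*r²)
d(S) = -4*S*(1 + 2*S)
d(-19) + 427 = -4*(-19)*(1 + 2*(-19)) + 427 = -4*(-19)*(1 - 38) + 427 = -4*(-19)*(-37) + 427 = -2812 + 427 = -2385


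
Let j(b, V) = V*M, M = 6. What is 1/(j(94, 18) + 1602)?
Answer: 1/1710 ≈ 0.00058480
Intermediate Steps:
j(b, V) = 6*V (j(b, V) = V*6 = 6*V)
1/(j(94, 18) + 1602) = 1/(6*18 + 1602) = 1/(108 + 1602) = 1/1710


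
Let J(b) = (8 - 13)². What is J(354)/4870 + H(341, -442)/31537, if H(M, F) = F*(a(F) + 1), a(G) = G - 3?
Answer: 191303237/30717038 ≈ 6.2279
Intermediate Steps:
a(G) = -3 + G
J(b) = 25 (J(b) = (-5)² = 25)
H(M, F) = F*(-2 + F) (H(M, F) = F*((-3 + F) + 1) = F*(-2 + F))
J(354)/4870 + H(341, -442)/31537 = 25/4870 - 442*(-2 - 442)/31537 = 25*(1/4870) - 442*(-444)*(1/31537) = 5/974 + 196248*(1/31537) = 5/974 + 196248/31537 = 191303237/30717038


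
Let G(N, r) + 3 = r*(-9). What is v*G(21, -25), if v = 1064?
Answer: 236208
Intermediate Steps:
G(N, r) = -3 - 9*r (G(N, r) = -3 + r*(-9) = -3 - 9*r)
v*G(21, -25) = 1064*(-3 - 9*(-25)) = 1064*(-3 + 225) = 1064*222 = 236208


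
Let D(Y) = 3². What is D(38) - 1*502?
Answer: -493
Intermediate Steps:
D(Y) = 9
D(38) - 1*502 = 9 - 1*502 = 9 - 502 = -493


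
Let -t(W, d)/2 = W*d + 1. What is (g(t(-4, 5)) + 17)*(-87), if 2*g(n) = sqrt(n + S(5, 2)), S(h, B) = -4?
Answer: -1479 - 87*sqrt(34)/2 ≈ -1732.6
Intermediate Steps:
t(W, d) = -2 - 2*W*d (t(W, d) = -2*(W*d + 1) = -2*(1 + W*d) = -2 - 2*W*d)
g(n) = sqrt(-4 + n)/2 (g(n) = sqrt(n - 4)/2 = sqrt(-4 + n)/2)
(g(t(-4, 5)) + 17)*(-87) = (sqrt(-4 + (-2 - 2*(-4)*5))/2 + 17)*(-87) = (sqrt(-4 + (-2 + 40))/2 + 17)*(-87) = (sqrt(-4 + 38)/2 + 17)*(-87) = (sqrt(34)/2 + 17)*(-87) = (17 + sqrt(34)/2)*(-87) = -1479 - 87*sqrt(34)/2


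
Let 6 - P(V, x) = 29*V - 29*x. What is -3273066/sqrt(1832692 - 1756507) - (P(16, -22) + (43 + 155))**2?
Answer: -806404 - 1091022*sqrt(8465)/8465 ≈ -8.1826e+5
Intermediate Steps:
P(V, x) = 6 - 29*V + 29*x (P(V, x) = 6 - (29*V - 29*x) = 6 - (-29*x + 29*V) = 6 + (-29*V + 29*x) = 6 - 29*V + 29*x)
-3273066/sqrt(1832692 - 1756507) - (P(16, -22) + (43 + 155))**2 = -3273066/sqrt(1832692 - 1756507) - ((6 - 29*16 + 29*(-22)) + (43 + 155))**2 = -3273066*sqrt(8465)/25395 - ((6 - 464 - 638) + 198)**2 = -3273066*sqrt(8465)/25395 - (-1096 + 198)**2 = -1091022*sqrt(8465)/8465 - 1*(-898)**2 = -1091022*sqrt(8465)/8465 - 1*806404 = -1091022*sqrt(8465)/8465 - 806404 = -806404 - 1091022*sqrt(8465)/8465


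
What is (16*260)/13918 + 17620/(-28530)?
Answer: -6327518/19854027 ≈ -0.31870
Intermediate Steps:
(16*260)/13918 + 17620/(-28530) = 4160*(1/13918) + 17620*(-1/28530) = 2080/6959 - 1762/2853 = -6327518/19854027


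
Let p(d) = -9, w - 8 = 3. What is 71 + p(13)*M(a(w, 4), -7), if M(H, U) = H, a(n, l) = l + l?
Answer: -1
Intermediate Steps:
w = 11 (w = 8 + 3 = 11)
a(n, l) = 2*l
71 + p(13)*M(a(w, 4), -7) = 71 - 18*4 = 71 - 9*8 = 71 - 72 = -1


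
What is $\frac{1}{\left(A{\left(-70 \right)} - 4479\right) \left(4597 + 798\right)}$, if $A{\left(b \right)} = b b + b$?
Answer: $\frac{1}{1893645} \approx 5.2808 \cdot 10^{-7}$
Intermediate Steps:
$A{\left(b \right)} = b + b^{2}$ ($A{\left(b \right)} = b^{2} + b = b + b^{2}$)
$\frac{1}{\left(A{\left(-70 \right)} - 4479\right) \left(4597 + 798\right)} = \frac{1}{\left(- 70 \left(1 - 70\right) - 4479\right) \left(4597 + 798\right)} = \frac{1}{\left(\left(-70\right) \left(-69\right) - 4479\right) 5395} = \frac{1}{\left(4830 - 4479\right) 5395} = \frac{1}{351 \cdot 5395} = \frac{1}{1893645}$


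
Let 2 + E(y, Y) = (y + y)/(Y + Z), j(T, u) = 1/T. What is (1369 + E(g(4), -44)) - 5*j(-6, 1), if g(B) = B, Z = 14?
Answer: 41027/30 ≈ 1367.6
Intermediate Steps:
E(y, Y) = -2 + 2*y/(14 + Y) (E(y, Y) = -2 + (y + y)/(Y + 14) = -2 + (2*y)/(14 + Y) = -2 + 2*y/(14 + Y))
(1369 + E(g(4), -44)) - 5*j(-6, 1) = (1369 + 2*(-14 + 4 - 1*(-44))/(14 - 44)) - 5/(-6) = (1369 + 2*(-14 + 4 + 44)/(-30)) - 5*(-⅙) = (1369 + 2*(-1/30)*34) + ⅚ = (1369 - 34/15) + ⅚ = 20501/15 + ⅚ = 41027/30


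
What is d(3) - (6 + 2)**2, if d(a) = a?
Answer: -61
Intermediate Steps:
d(3) - (6 + 2)**2 = 3 - (6 + 2)**2 = 3 - 1*8**2 = 3 - 1*64 = 3 - 64 = -61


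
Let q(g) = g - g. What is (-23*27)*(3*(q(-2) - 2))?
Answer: 3726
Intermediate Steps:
q(g) = 0
(-23*27)*(3*(q(-2) - 2)) = (-23*27)*(3*(0 - 2)) = -1863*(-2) = -621*(-6) = 3726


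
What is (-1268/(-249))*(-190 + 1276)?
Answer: 459016/83 ≈ 5530.3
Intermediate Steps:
(-1268/(-249))*(-190 + 1276) = -1268*(-1/249)*1086 = (1268/249)*1086 = 459016/83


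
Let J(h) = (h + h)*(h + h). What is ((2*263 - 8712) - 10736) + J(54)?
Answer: -7258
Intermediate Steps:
J(h) = 4*h² (J(h) = (2*h)*(2*h) = 4*h²)
((2*263 - 8712) - 10736) + J(54) = ((2*263 - 8712) - 10736) + 4*54² = ((526 - 8712) - 10736) + 4*2916 = (-8186 - 10736) + 11664 = -18922 + 11664 = -7258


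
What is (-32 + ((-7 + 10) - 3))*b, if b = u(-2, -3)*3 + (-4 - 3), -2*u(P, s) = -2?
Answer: 128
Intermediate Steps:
u(P, s) = 1 (u(P, s) = -1/2*(-2) = 1)
b = -4 (b = 1*3 + (-4 - 3) = 3 - 7 = -4)
(-32 + ((-7 + 10) - 3))*b = (-32 + ((-7 + 10) - 3))*(-4) = (-32 + (3 - 3))*(-4) = (-32 + 0)*(-4) = -32*(-4) = 128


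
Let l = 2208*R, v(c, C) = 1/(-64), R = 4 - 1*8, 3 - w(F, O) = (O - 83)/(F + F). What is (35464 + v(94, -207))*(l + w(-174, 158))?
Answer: -2324483167605/7424 ≈ -3.1310e+8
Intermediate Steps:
w(F, O) = 3 - (-83 + O)/(2*F) (w(F, O) = 3 - (O - 83)/(F + F) = 3 - (-83 + O)/(2*F))
R = -4 (R = 4 - 8 = -4)
v(c, C) = -1/64
l = -8832 (l = 2208*(-4) = -8832)
(35464 + v(94, -207))*(l + w(-174, 158)) = (35464 - 1/64)*(-8832 + (1/2)*(83 - 1*158 + 6*(-174))/(-174)) = 2269695*(-8832 + (1/2)*(-1/174)*(83 - 158 - 1044))/64 = 2269695*(-8832 + (1/2)*(-1/174)*(-1119))/64 = 2269695*(-8832 + 373/116)/64 = (2269695/64)*(-1024139/116) = -2324483167605/7424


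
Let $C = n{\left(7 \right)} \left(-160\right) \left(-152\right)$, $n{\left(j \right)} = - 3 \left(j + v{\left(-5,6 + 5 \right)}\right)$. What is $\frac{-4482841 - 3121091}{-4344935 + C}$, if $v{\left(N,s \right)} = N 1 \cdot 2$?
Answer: $\frac{7603932}{4126055} \approx 1.8429$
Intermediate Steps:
$v{\left(N,s \right)} = 2 N$ ($v{\left(N,s \right)} = N 2 = 2 N$)
$n{\left(j \right)} = 30 - 3 j$ ($n{\left(j \right)} = - 3 \left(j + 2 \left(-5\right)\right) = - 3 \left(j - 10\right) = - 3 \left(-10 + j\right) = 30 - 3 j$)
$C = 218880$ ($C = \left(30 - 21\right) \left(-160\right) \left(-152\right) = 9 \left(-160\right) \left(-152\right) = \left(-1440\right) \left(-152\right) = 218880$)
$\frac{-4482841 - 3121091}{-4344935 + C} = \frac{-4482841 - 3121091}{-4344935 + 218880} = - \frac{7603932}{-4126055} = \left(-7603932\right) \left(- \frac{1}{4126055}\right) = \frac{7603932}{4126055}$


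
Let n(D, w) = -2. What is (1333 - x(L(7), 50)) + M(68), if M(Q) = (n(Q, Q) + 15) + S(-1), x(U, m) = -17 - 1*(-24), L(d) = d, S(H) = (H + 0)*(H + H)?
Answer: 1341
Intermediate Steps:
S(H) = 2*H² (S(H) = H*(2*H) = 2*H²)
x(U, m) = 7 (x(U, m) = -17 + 24 = 7)
M(Q) = 15 (M(Q) = (-2 + 15) + 2*(-1)² = 13 + 2*1 = 13 + 2 = 15)
(1333 - x(L(7), 50)) + M(68) = (1333 - 1*7) + 15 = (1333 - 7) + 15 = 1326 + 15 = 1341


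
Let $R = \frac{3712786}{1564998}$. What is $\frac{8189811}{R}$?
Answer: $\frac{915502702527}{265199} \approx 3.4521 \cdot 10^{6}$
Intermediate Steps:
$R = \frac{1856393}{782499}$ ($R = 3712786 \cdot \frac{1}{1564998} = \frac{1856393}{782499} \approx 2.3724$)
$\frac{8189811}{R} = \frac{8189811}{\frac{1856393}{782499}} = 8189811 \cdot \frac{782499}{1856393} = \frac{915502702527}{265199}$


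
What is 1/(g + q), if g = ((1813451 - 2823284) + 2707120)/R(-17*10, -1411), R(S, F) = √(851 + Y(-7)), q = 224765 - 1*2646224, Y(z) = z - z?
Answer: -2060661609/4986926815907162 - 1697287*√851/4986926815907162 ≈ -4.2314e-7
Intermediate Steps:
Y(z) = 0
q = -2421459 (q = 224765 - 2646224 = -2421459)
R(S, F) = √851 (R(S, F) = √(851 + 0) = √851)
g = 1697287*√851/851 (g = ((1813451 - 2823284) + 2707120)/(√851) = (-1009833 + 2707120)*(√851/851) = 1697287*(√851/851) = 1697287*√851/851 ≈ 58182.)
1/(g + q) = 1/(1697287*√851/851 - 2421459) = 1/(-2421459 + 1697287*√851/851)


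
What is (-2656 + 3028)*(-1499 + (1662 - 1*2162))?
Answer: -743628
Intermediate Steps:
(-2656 + 3028)*(-1499 + (1662 - 1*2162)) = 372*(-1499 + (1662 - 2162)) = 372*(-1499 - 500) = 372*(-1999) = -743628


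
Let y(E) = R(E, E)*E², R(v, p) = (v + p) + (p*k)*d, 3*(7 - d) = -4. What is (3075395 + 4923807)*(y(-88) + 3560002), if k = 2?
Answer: -219837477024052/3 ≈ -7.3279e+13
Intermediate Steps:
d = 25/3 (d = 7 - ⅓*(-4) = 7 + 4/3 = 25/3 ≈ 8.3333)
R(v, p) = v + 53*p/3 (R(v, p) = (v + p) + (p*2)*(25/3) = (p + v) + (2*p)*(25/3) = (p + v) + 50*p/3 = v + 53*p/3)
y(E) = 56*E³/3 (y(E) = (E + 53*E/3)*E² = (56*E/3)*E² = 56*E³/3)
(3075395 + 4923807)*(y(-88) + 3560002) = (3075395 + 4923807)*((56/3)*(-88)³ + 3560002) = 7999202*((56/3)*(-681472) + 3560002) = 7999202*(-38162432/3 + 3560002) = 7999202*(-27482426/3) = -219837477024052/3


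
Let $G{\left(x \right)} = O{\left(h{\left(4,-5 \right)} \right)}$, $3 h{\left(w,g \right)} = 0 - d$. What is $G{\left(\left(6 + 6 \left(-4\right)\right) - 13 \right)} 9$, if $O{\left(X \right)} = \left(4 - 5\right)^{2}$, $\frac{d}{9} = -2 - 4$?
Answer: $9$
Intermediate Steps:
$d = -54$ ($d = 9 \left(-2 - 4\right) = 9 \left(-6\right) = -54$)
$h{\left(w,g \right)} = 18$ ($h{\left(w,g \right)} = \frac{0 - -54}{3} = \frac{0 + 54}{3} = \frac{1}{3} \cdot 54 = 18$)
$O{\left(X \right)} = 1$ ($O{\left(X \right)} = \left(-1\right)^{2} = 1$)
$G{\left(x \right)} = 1$
$G{\left(\left(6 + 6 \left(-4\right)\right) - 13 \right)} 9 = 1 \cdot 9 = 9$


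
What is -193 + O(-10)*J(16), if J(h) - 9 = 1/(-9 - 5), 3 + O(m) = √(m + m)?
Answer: -3077/14 + 125*I*√5/7 ≈ -219.79 + 39.93*I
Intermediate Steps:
O(m) = -3 + √2*√m (O(m) = -3 + √(m + m) = -3 + √(2*m) = -3 + √2*√m)
J(h) = 125/14 (J(h) = 9 + 1/(-9 - 5) = 9 + 1/(-14) = 9 - 1/14 = 125/14)
-193 + O(-10)*J(16) = -193 + (-3 + √2*√(-10))*(125/14) = -193 + (-3 + √2*(I*√10))*(125/14) = -193 + (-3 + 2*I*√5)*(125/14) = -193 + (-375/14 + 125*I*√5/7) = -3077/14 + 125*I*√5/7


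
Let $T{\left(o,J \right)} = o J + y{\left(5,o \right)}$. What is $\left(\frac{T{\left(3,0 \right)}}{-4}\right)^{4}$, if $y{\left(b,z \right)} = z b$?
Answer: $\frac{50625}{256} \approx 197.75$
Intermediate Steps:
$y{\left(b,z \right)} = b z$
$T{\left(o,J \right)} = 5 o + J o$ ($T{\left(o,J \right)} = o J + 5 o = J o + 5 o = 5 o + J o$)
$\left(\frac{T{\left(3,0 \right)}}{-4}\right)^{4} = \left(\frac{3 \left(5 + 0\right)}{-4}\right)^{4} = \left(3 \cdot 5 \left(- \frac{1}{4}\right)\right)^{4} = \left(15 \left(- \frac{1}{4}\right)\right)^{4} = \left(- \frac{15}{4}\right)^{4} = \frac{50625}{256}$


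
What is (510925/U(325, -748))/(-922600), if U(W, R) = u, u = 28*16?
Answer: -20437/16532992 ≈ -0.0012361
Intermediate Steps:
u = 448
U(W, R) = 448
(510925/U(325, -748))/(-922600) = (510925/448)/(-922600) = (510925*(1/448))*(-1/922600) = (510925/448)*(-1/922600) = -20437/16532992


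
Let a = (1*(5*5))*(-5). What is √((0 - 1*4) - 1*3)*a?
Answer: -125*I*√7 ≈ -330.72*I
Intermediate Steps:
a = -125 (a = (1*25)*(-5) = 25*(-5) = -125)
√((0 - 1*4) - 1*3)*a = √((0 - 1*4) - 1*3)*(-125) = √((0 - 4) - 3)*(-125) = √(-4 - 3)*(-125) = √(-7)*(-125) = (I*√7)*(-125) = -125*I*√7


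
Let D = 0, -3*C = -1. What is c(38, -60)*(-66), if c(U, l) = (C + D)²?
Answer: -22/3 ≈ -7.3333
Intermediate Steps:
C = ⅓ (C = -⅓*(-1) = ⅓ ≈ 0.33333)
c(U, l) = ⅑ (c(U, l) = (⅓ + 0)² = (⅓)² = ⅑)
c(38, -60)*(-66) = (⅑)*(-66) = -22/3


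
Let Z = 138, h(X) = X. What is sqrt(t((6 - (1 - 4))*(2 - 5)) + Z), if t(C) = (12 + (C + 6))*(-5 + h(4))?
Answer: 7*sqrt(3) ≈ 12.124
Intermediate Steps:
t(C) = -18 - C (t(C) = (12 + (C + 6))*(-5 + 4) = (12 + (6 + C))*(-1) = (18 + C)*(-1) = -18 - C)
sqrt(t((6 - (1 - 4))*(2 - 5)) + Z) = sqrt((-18 - (6 - (1 - 4))*(2 - 5)) + 138) = sqrt((-18 - (6 - 1*(-3))*(-3)) + 138) = sqrt((-18 - (6 + 3)*(-3)) + 138) = sqrt((-18 - 9*(-3)) + 138) = sqrt((-18 - 1*(-27)) + 138) = sqrt((-18 + 27) + 138) = sqrt(9 + 138) = sqrt(147) = 7*sqrt(3)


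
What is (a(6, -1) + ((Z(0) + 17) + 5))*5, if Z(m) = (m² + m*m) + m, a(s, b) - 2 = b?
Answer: 115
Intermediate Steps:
a(s, b) = 2 + b
Z(m) = m + 2*m² (Z(m) = (m² + m²) + m = 2*m² + m = m + 2*m²)
(a(6, -1) + ((Z(0) + 17) + 5))*5 = ((2 - 1) + ((0*(1 + 2*0) + 17) + 5))*5 = (1 + ((0*(1 + 0) + 17) + 5))*5 = (1 + ((0*1 + 17) + 5))*5 = (1 + ((0 + 17) + 5))*5 = (1 + (17 + 5))*5 = (1 + 22)*5 = 23*5 = 115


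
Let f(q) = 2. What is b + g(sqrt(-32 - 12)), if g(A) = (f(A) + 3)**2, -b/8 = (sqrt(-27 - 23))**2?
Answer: 425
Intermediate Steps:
b = 400 (b = -8*(sqrt(-27 - 23))**2 = -8*(sqrt(-50))**2 = -8*(5*I*sqrt(2))**2 = -8*(-50) = 400)
g(A) = 25 (g(A) = (2 + 3)**2 = 5**2 = 25)
b + g(sqrt(-32 - 12)) = 400 + 25 = 425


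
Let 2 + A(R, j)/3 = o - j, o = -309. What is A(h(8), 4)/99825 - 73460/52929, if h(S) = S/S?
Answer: -492210827/352242495 ≈ -1.3974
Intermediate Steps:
h(S) = 1
A(R, j) = -933 - 3*j (A(R, j) = -6 + 3*(-309 - j) = -6 + (-927 - 3*j) = -933 - 3*j)
A(h(8), 4)/99825 - 73460/52929 = (-933 - 3*4)/99825 - 73460/52929 = (-933 - 12)*(1/99825) - 73460*1/52929 = -945*1/99825 - 73460/52929 = -63/6655 - 73460/52929 = -492210827/352242495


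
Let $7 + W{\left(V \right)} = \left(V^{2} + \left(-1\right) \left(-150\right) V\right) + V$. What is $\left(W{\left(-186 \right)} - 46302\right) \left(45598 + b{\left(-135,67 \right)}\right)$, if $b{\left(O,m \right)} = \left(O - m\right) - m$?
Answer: $-1804048871$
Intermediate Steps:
$b{\left(O,m \right)} = O - 2 m$
$W{\left(V \right)} = -7 + V^{2} + 151 V$ ($W{\left(V \right)} = -7 + \left(\left(V^{2} + \left(-1\right) \left(-150\right) V\right) + V\right) = -7 + \left(\left(V^{2} + 150 V\right) + V\right) = -7 + \left(V^{2} + 151 V\right) = -7 + V^{2} + 151 V$)
$\left(W{\left(-186 \right)} - 46302\right) \left(45598 + b{\left(-135,67 \right)}\right) = \left(\left(-7 + \left(-186\right)^{2} + 151 \left(-186\right)\right) - 46302\right) \left(45598 - 269\right) = \left(\left(-7 + 34596 - 28086\right) - 46302\right) \left(45598 - 269\right) = \left(6503 - 46302\right) \left(45598 - 269\right) = \left(-39799\right) 45329 = -1804048871$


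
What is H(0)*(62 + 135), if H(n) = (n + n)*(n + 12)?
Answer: 0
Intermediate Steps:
H(n) = 2*n*(12 + n) (H(n) = (2*n)*(12 + n) = 2*n*(12 + n))
H(0)*(62 + 135) = (2*0*(12 + 0))*(62 + 135) = (2*0*12)*197 = 0*197 = 0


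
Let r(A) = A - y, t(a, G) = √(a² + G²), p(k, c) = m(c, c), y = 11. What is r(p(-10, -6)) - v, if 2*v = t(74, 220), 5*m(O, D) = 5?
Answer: -10 - √13469 ≈ -126.06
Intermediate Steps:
m(O, D) = 1 (m(O, D) = (⅕)*5 = 1)
p(k, c) = 1
t(a, G) = √(G² + a²)
r(A) = -11 + A (r(A) = A - 1*11 = A - 11 = -11 + A)
v = √13469 (v = √(220² + 74²)/2 = √(48400 + 5476)/2 = √53876/2 = (2*√13469)/2 = √13469 ≈ 116.06)
r(p(-10, -6)) - v = (-11 + 1) - √13469 = -10 - √13469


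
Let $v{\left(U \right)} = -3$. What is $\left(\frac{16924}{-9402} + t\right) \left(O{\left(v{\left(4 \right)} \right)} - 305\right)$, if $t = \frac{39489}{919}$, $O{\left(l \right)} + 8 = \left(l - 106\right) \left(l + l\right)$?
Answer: $\frac{60650672951}{4320219} \approx 14039.0$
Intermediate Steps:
$O{\left(l \right)} = -8 + 2 l \left(-106 + l\right)$ ($O{\left(l \right)} = -8 + \left(l - 106\right) \left(l + l\right) = -8 + \left(l - 106\right) 2 l = -8 + \left(-106 + l\right) 2 l = -8 + 2 l \left(-106 + l\right)$)
$t = \frac{39489}{919}$ ($t = 39489 \cdot \frac{1}{919} = \frac{39489}{919} \approx 42.97$)
$\left(\frac{16924}{-9402} + t\right) \left(O{\left(v{\left(4 \right)} \right)} - 305\right) = \left(\frac{16924}{-9402} + \frac{39489}{919}\right) \left(\left(-8 - -636 + 2 \left(-3\right)^{2}\right) - 305\right) = \left(16924 \left(- \frac{1}{9402}\right) + \frac{39489}{919}\right) \left(\left(-8 + 636 + 2 \cdot 9\right) - 305\right) = \left(- \frac{8462}{4701} + \frac{39489}{919}\right) \left(\left(-8 + 636 + 18\right) - 305\right) = \frac{177861211 \left(646 - 305\right)}{4320219} = \frac{177861211}{4320219} \cdot 341 = \frac{60650672951}{4320219}$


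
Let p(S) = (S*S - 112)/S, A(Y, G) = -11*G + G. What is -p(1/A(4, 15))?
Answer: -2519999/150 ≈ -16800.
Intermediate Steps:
A(Y, G) = -10*G
p(S) = (-112 + S²)/S (p(S) = (S² - 112)/S = (-112 + S²)/S)
-p(1/A(4, 15)) = -(1/(-10*15) - 112*(-10*15)) = -(1/(-150) - 112/(1/(-150))) = -(-1/150 - 112/(-1/150)) = -(-1/150 - 112*(-150)) = -(-1/150 + 16800) = -1*2519999/150 = -2519999/150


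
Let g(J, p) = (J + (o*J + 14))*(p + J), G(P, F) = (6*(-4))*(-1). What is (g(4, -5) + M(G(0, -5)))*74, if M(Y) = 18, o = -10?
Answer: 2960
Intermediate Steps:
G(P, F) = 24 (G(P, F) = -24*(-1) = 24)
g(J, p) = (14 - 9*J)*(J + p) (g(J, p) = (J + (-10*J + 14))*(p + J) = (J + (14 - 10*J))*(J + p) = (14 - 9*J)*(J + p))
(g(4, -5) + M(G(0, -5)))*74 = ((-9*4**2 + 14*4 + 14*(-5) - 9*4*(-5)) + 18)*74 = ((-9*16 + 56 - 70 + 180) + 18)*74 = ((-144 + 56 - 70 + 180) + 18)*74 = (22 + 18)*74 = 40*74 = 2960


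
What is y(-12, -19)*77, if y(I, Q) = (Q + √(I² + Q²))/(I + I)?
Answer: 1463/24 - 77*√505/24 ≈ -11.140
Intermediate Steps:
y(I, Q) = (Q + √(I² + Q²))/(2*I) (y(I, Q) = (Q + √(I² + Q²))/((2*I)) = (Q + √(I² + Q²))*(1/(2*I)) = (Q + √(I² + Q²))/(2*I))
y(-12, -19)*77 = ((½)*(-19 + √((-12)² + (-19)²))/(-12))*77 = ((½)*(-1/12)*(-19 + √(144 + 361)))*77 = ((½)*(-1/12)*(-19 + √505))*77 = (19/24 - √505/24)*77 = 1463/24 - 77*√505/24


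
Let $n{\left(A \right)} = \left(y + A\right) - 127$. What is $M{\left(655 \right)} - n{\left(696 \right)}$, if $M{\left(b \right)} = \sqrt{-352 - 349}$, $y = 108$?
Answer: $-677 + i \sqrt{701} \approx -677.0 + 26.476 i$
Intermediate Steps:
$n{\left(A \right)} = -19 + A$ ($n{\left(A \right)} = \left(108 + A\right) - 127 = -19 + A$)
$M{\left(b \right)} = i \sqrt{701}$ ($M{\left(b \right)} = \sqrt{-701} = i \sqrt{701}$)
$M{\left(655 \right)} - n{\left(696 \right)} = i \sqrt{701} - \left(-19 + 696\right) = i \sqrt{701} - 677 = -677 + i \sqrt{701}$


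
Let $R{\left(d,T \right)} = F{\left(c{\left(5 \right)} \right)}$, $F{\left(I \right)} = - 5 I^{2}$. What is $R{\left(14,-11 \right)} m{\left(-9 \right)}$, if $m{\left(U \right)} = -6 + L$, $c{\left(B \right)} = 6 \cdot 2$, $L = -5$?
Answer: $7920$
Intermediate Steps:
$c{\left(B \right)} = 12$
$R{\left(d,T \right)} = -720$ ($R{\left(d,T \right)} = - 5 \cdot 12^{2} = \left(-5\right) 144 = -720$)
$m{\left(U \right)} = -11$ ($m{\left(U \right)} = -6 - 5 = -11$)
$R{\left(14,-11 \right)} m{\left(-9 \right)} = \left(-720\right) \left(-11\right) = 7920$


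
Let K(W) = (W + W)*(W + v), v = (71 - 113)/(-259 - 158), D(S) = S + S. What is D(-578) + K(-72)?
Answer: 1278452/139 ≈ 9197.5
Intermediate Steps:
D(S) = 2*S
v = 14/139 (v = -42/(-417) = -42*(-1/417) = 14/139 ≈ 0.10072)
K(W) = 2*W*(14/139 + W) (K(W) = (W + W)*(W + 14/139) = (2*W)*(14/139 + W) = 2*W*(14/139 + W))
D(-578) + K(-72) = 2*(-578) + (2/139)*(-72)*(14 + 139*(-72)) = -1156 + (2/139)*(-72)*(14 - 10008) = -1156 + (2/139)*(-72)*(-9994) = -1156 + 1439136/139 = 1278452/139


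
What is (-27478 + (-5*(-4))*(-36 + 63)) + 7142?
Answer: -19796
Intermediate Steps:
(-27478 + (-5*(-4))*(-36 + 63)) + 7142 = (-27478 + 20*27) + 7142 = (-27478 + 540) + 7142 = -26938 + 7142 = -19796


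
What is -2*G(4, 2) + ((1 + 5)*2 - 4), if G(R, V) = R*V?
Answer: -8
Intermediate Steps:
-2*G(4, 2) + ((1 + 5)*2 - 4) = -8*2 + ((1 + 5)*2 - 4) = -2*8 + (6*2 - 4) = -16 + (12 - 4) = -16 + 8 = -8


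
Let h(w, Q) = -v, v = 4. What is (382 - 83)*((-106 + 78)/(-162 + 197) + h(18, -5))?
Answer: -7176/5 ≈ -1435.2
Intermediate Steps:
h(w, Q) = -4 (h(w, Q) = -1*4 = -4)
(382 - 83)*((-106 + 78)/(-162 + 197) + h(18, -5)) = (382 - 83)*((-106 + 78)/(-162 + 197) - 4) = 299*(-28/35 - 4) = 299*(-28*1/35 - 4) = 299*(-⅘ - 4) = 299*(-24/5) = -7176/5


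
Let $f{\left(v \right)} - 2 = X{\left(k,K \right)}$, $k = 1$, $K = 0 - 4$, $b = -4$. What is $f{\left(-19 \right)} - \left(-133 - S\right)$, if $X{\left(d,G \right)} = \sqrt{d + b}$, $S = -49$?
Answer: $86 + i \sqrt{3} \approx 86.0 + 1.732 i$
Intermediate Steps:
$K = -4$ ($K = 0 - 4 = -4$)
$X{\left(d,G \right)} = \sqrt{-4 + d}$ ($X{\left(d,G \right)} = \sqrt{d - 4} = \sqrt{-4 + d}$)
$f{\left(v \right)} = 2 + i \sqrt{3}$ ($f{\left(v \right)} = 2 + \sqrt{-4 + 1} = 2 + \sqrt{-3} = 2 + i \sqrt{3}$)
$f{\left(-19 \right)} - \left(-133 - S\right) = \left(2 + i \sqrt{3}\right) - \left(-133 - -49\right) = \left(2 + i \sqrt{3}\right) - \left(-133 + 49\right) = \left(2 + i \sqrt{3}\right) - -84 = \left(2 + i \sqrt{3}\right) + 84 = 86 + i \sqrt{3}$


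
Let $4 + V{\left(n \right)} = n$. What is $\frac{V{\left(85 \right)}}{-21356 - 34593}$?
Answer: $- \frac{81}{55949} \approx -0.0014477$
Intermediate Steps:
$V{\left(n \right)} = -4 + n$
$\frac{V{\left(85 \right)}}{-21356 - 34593} = \frac{-4 + 85}{-21356 - 34593} = \frac{81}{-21356 - 34593} = \frac{81}{-55949} = 81 \left(- \frac{1}{55949}\right) = - \frac{81}{55949}$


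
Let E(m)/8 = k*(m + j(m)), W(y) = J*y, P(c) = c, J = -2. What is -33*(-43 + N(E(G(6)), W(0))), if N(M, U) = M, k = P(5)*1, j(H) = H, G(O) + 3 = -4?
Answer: 19899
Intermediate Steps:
G(O) = -7 (G(O) = -3 - 4 = -7)
k = 5 (k = 5*1 = 5)
W(y) = -2*y
E(m) = 80*m (E(m) = 8*(5*(m + m)) = 8*(5*(2*m)) = 8*(10*m) = 80*m)
-33*(-43 + N(E(G(6)), W(0))) = -33*(-43 + 80*(-7)) = -33*(-43 - 560) = -33*(-603) = 19899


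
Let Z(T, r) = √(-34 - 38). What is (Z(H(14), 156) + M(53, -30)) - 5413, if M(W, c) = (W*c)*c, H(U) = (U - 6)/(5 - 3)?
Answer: 42287 + 6*I*√2 ≈ 42287.0 + 8.4853*I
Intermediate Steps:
H(U) = -3 + U/2 (H(U) = (-6 + U)/2 = (-6 + U)*(½) = -3 + U/2)
Z(T, r) = 6*I*√2 (Z(T, r) = √(-72) = 6*I*√2)
M(W, c) = W*c²
(Z(H(14), 156) + M(53, -30)) - 5413 = (6*I*√2 + 53*(-30)²) - 5413 = (6*I*√2 + 53*900) - 5413 = (6*I*√2 + 47700) - 5413 = (47700 + 6*I*√2) - 5413 = 42287 + 6*I*√2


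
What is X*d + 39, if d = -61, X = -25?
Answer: 1564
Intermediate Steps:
X*d + 39 = -25*(-61) + 39 = 1525 + 39 = 1564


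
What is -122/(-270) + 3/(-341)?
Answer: 20396/46035 ≈ 0.44305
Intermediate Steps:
-122/(-270) + 3/(-341) = -122*(-1/270) + 3*(-1/341) = 61/135 - 3/341 = 20396/46035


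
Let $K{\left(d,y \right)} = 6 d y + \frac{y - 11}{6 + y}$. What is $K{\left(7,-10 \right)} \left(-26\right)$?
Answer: $\frac{21567}{2} \approx 10784.0$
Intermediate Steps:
$K{\left(d,y \right)} = \frac{-11 + y}{6 + y} + 6 d y$ ($K{\left(d,y \right)} = 6 d y + \frac{-11 + y}{6 + y} = \frac{-11 + y}{6 + y} + 6 d y$)
$K{\left(7,-10 \right)} \left(-26\right) = \frac{-11 - 10 + 6 \cdot 7 \left(-10\right)^{2} + 36 \cdot 7 \left(-10\right)}{6 - 10} \left(-26\right) = \frac{-11 - 10 + 6 \cdot 7 \cdot 100 - 2520}{-4} \left(-26\right) = - \frac{-11 - 10 + 4200 - 2520}{4} \left(-26\right) = \left(- \frac{1}{4}\right) 1659 \left(-26\right) = \left(- \frac{1659}{4}\right) \left(-26\right) = \frac{21567}{2}$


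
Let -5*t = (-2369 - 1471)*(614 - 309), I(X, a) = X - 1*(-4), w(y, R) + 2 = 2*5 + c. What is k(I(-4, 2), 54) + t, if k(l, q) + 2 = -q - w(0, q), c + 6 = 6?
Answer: 234176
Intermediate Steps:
c = 0 (c = -6 + 6 = 0)
w(y, R) = 8 (w(y, R) = -2 + (2*5 + 0) = -2 + (10 + 0) = -2 + 10 = 8)
I(X, a) = 4 + X (I(X, a) = X + 4 = 4 + X)
k(l, q) = -10 - q (k(l, q) = -2 + (-q - 1*8) = -2 + (-q - 8) = -2 + (-8 - q) = -10 - q)
t = 234240 (t = -(-2369 - 1471)*(614 - 309)/5 = -(-768)*305 = -⅕*(-1171200) = 234240)
k(I(-4, 2), 54) + t = (-10 - 1*54) + 234240 = (-10 - 54) + 234240 = -64 + 234240 = 234176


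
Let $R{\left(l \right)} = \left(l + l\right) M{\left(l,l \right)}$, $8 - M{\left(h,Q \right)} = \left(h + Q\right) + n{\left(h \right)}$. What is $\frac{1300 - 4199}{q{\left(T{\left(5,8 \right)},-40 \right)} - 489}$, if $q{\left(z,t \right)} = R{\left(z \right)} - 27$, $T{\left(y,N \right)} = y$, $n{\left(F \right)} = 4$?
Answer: $\frac{2899}{576} \approx 5.033$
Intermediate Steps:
$M{\left(h,Q \right)} = 4 - Q - h$ ($M{\left(h,Q \right)} = 8 - \left(\left(h + Q\right) + 4\right) = 8 - \left(\left(Q + h\right) + 4\right) = 8 - \left(4 + Q + h\right) = 4 - Q - h$)
$R{\left(l \right)} = 2 l \left(4 - 2 l\right)$ ($R{\left(l \right)} = \left(l + l\right) \left(4 - l - l\right) = 2 l \left(4 - 2 l\right)$)
$q{\left(z,t \right)} = -27 + 4 z \left(2 - z\right)$ ($q{\left(z,t \right)} = 4 z \left(2 - z\right) - 27 = -27 + 4 z \left(2 - z\right)$)
$\frac{1300 - 4199}{q{\left(T{\left(5,8 \right)},-40 \right)} - 489} = \frac{1300 - 4199}{\left(-27 - 20 \left(-2 + 5\right)\right) - 489} = - \frac{2899}{\left(-27 - 20 \cdot 3\right) - 489} = - \frac{2899}{\left(-27 - 60\right) - 489} = - \frac{2899}{-87 - 489} = - \frac{2899}{-576} = \left(-2899\right) \left(- \frac{1}{576}\right) = \frac{2899}{576}$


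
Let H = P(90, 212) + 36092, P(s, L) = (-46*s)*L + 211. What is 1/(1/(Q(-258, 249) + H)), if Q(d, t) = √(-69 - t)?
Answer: -841377 + I*√318 ≈ -8.4138e+5 + 17.833*I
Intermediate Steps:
P(s, L) = 211 - 46*L*s (P(s, L) = -46*L*s + 211 = 211 - 46*L*s)
H = -841377 (H = (211 - 46*212*90) + 36092 = (211 - 877680) + 36092 = -877469 + 36092 = -841377)
1/(1/(Q(-258, 249) + H)) = 1/(1/(√(-69 - 1*249) - 841377)) = 1/(1/(√(-69 - 249) - 841377)) = 1/(1/(√(-318) - 841377)) = 1/(1/(I*√318 - 841377)) = 1/(1/(-841377 + I*√318)) = -841377 + I*√318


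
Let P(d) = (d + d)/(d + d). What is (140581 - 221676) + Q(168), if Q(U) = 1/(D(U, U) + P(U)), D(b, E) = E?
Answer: -13705054/169 ≈ -81095.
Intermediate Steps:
P(d) = 1 (P(d) = (2*d)/((2*d)) = (2*d)*(1/(2*d)) = 1)
Q(U) = 1/(1 + U) (Q(U) = 1/(U + 1) = 1/(1 + U))
(140581 - 221676) + Q(168) = (140581 - 221676) + 1/(1 + 168) = -81095 + 1/169 = -13705054/169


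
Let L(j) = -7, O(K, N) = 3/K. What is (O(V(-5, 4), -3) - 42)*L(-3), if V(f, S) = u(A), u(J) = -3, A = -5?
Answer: 301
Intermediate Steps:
V(f, S) = -3
(O(V(-5, 4), -3) - 42)*L(-3) = (3/(-3) - 42)*(-7) = (3*(-⅓) - 42)*(-7) = (-1 - 42)*(-7) = -43*(-7) = 301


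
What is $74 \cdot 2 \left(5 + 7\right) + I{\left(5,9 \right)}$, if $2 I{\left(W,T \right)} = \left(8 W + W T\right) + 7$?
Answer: $1822$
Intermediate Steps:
$I{\left(W,T \right)} = \frac{7}{2} + 4 W + \frac{T W}{2}$ ($I{\left(W,T \right)} = \frac{\left(8 W + W T\right) + 7}{2} = \frac{\left(8 W + T W\right) + 7}{2} = \frac{7 + 8 W + T W}{2} = \frac{7}{2} + 4 W + \frac{T W}{2}$)
$74 \cdot 2 \left(5 + 7\right) + I{\left(5,9 \right)} = 74 \cdot 2 \left(5 + 7\right) + \left(\frac{7}{2} + 4 \cdot 5 + \frac{1}{2} \cdot 9 \cdot 5\right) = 74 \cdot 2 \cdot 12 + \left(\frac{7}{2} + 20 + \frac{45}{2}\right) = 74 \cdot 24 + 46 = 1776 + 46 = 1822$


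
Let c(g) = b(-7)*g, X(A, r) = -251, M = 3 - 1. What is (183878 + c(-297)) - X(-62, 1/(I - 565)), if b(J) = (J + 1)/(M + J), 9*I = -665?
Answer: 918863/5 ≈ 1.8377e+5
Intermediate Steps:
M = 2
I = -665/9 (I = (⅑)*(-665) = -665/9 ≈ -73.889)
b(J) = (1 + J)/(2 + J) (b(J) = (J + 1)/(2 + J) = (1 + J)/(2 + J))
c(g) = 6*g/5 (c(g) = ((1 - 7)/(2 - 7))*g = (-6/(-5))*g = (-⅕*(-6))*g = 6*g/5)
(183878 + c(-297)) - X(-62, 1/(I - 565)) = (183878 + (6/5)*(-297)) - 1*(-251) = (183878 - 1782/5) + 251 = 917608/5 + 251 = 918863/5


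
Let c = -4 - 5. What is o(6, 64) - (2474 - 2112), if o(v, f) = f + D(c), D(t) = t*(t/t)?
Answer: -307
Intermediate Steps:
c = -9
D(t) = t (D(t) = t*1 = t)
o(v, f) = -9 + f (o(v, f) = f - 9 = -9 + f)
o(6, 64) - (2474 - 2112) = (-9 + 64) - (2474 - 2112) = 55 - 1*362 = 55 - 362 = -307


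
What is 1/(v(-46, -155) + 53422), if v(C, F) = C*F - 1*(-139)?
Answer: 1/60691 ≈ 1.6477e-5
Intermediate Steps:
v(C, F) = 139 + C*F (v(C, F) = C*F + 139 = 139 + C*F)
1/(v(-46, -155) + 53422) = 1/((139 - 46*(-155)) + 53422) = 1/((139 + 7130) + 53422) = 1/(7269 + 53422) = 1/60691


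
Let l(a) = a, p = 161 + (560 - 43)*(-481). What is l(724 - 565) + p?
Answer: -248357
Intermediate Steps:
p = -248516 (p = 161 + 517*(-481) = 161 - 248677 = -248516)
l(724 - 565) + p = (724 - 565) - 248516 = 159 - 248516 = -248357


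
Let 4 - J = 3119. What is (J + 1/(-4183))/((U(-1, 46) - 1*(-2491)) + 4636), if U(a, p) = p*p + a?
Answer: -6515023/19329643 ≈ -0.33705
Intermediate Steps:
U(a, p) = a + p² (U(a, p) = p² + a = a + p²)
J = -3115 (J = 4 - 1*3119 = 4 - 3119 = -3115)
(J + 1/(-4183))/((U(-1, 46) - 1*(-2491)) + 4636) = (-3115 + 1/(-4183))/(((-1 + 46²) - 1*(-2491)) + 4636) = (-3115 - 1/4183)/(((-1 + 2116) + 2491) + 4636) = -13030046/(4183*((2115 + 2491) + 4636)) = -13030046/(4183*(4606 + 4636)) = -13030046/4183/9242 = -13030046/4183*1/9242 = -6515023/19329643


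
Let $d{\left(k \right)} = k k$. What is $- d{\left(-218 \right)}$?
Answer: $-47524$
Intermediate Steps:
$d{\left(k \right)} = k^{2}$
$- d{\left(-218 \right)} = - \left(-218\right)^{2} = \left(-1\right) 47524 = -47524$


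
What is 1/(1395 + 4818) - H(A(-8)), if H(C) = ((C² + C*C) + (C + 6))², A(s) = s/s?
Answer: -503252/6213 ≈ -81.000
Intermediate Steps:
A(s) = 1
H(C) = (6 + C + 2*C²)² (H(C) = ((C² + C²) + (6 + C))² = (2*C² + (6 + C))² = (6 + C + 2*C²)²)
1/(1395 + 4818) - H(A(-8)) = 1/(1395 + 4818) - (6 + 1 + 2*1²)² = 1/6213 - (6 + 1 + 2*1)² = 1/6213 - (6 + 1 + 2)² = 1/6213 - 1*9² = 1/6213 - 1*81 = 1/6213 - 81 = -503252/6213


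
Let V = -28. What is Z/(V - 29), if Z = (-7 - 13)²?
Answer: -400/57 ≈ -7.0175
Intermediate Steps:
Z = 400 (Z = (-20)² = 400)
Z/(V - 29) = 400/(-28 - 29) = 400/(-57) = 400*(-1/57) = -400/57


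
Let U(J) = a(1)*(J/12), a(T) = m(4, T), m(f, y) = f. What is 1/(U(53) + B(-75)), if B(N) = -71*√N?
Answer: 159/3405484 + 3195*I*√3/3405484 ≈ 4.6689e-5 + 0.001625*I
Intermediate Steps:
a(T) = 4
U(J) = J/3 (U(J) = 4*(J/12) = J/3)
1/(U(53) + B(-75)) = 1/((⅓)*53 - 355*I*√3) = 1/(53/3 - 355*I*√3)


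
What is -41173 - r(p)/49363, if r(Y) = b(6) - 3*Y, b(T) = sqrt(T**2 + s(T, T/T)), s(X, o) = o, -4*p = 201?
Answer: -8129691799/197452 - sqrt(37)/49363 ≈ -41173.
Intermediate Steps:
p = -201/4 (p = -1/4*201 = -201/4 ≈ -50.250)
b(T) = sqrt(1 + T**2) (b(T) = sqrt(T**2 + T/T) = sqrt(T**2 + 1) = sqrt(1 + T**2))
r(Y) = sqrt(37) - 3*Y (r(Y) = sqrt(1 + 6**2) - 3*Y = sqrt(1 + 36) - 3*Y = sqrt(37) - 3*Y)
-41173 - r(p)/49363 = -41173 - (sqrt(37) - 3*(-201/4))/49363 = -41173 - (sqrt(37) + 603/4)/49363 = -41173 - (603/4 + sqrt(37))/49363 = -41173 - (603/197452 + sqrt(37)/49363) = -41173 + (-603/197452 - sqrt(37)/49363) = -8129691799/197452 - sqrt(37)/49363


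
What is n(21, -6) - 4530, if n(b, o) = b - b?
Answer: -4530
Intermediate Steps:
n(b, o) = 0
n(21, -6) - 4530 = 0 - 4530 = -4530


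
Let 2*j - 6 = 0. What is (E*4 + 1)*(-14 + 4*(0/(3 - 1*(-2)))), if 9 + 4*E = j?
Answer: 70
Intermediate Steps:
j = 3 (j = 3 + (½)*0 = 3 + 0 = 3)
E = -3/2 (E = -9/4 + (¼)*3 = -9/4 + ¾ = -3/2 ≈ -1.5000)
(E*4 + 1)*(-14 + 4*(0/(3 - 1*(-2)))) = (-3/2*4 + 1)*(-14 + 4*(0/(3 - 1*(-2)))) = (-6 + 1)*(-14 + 4*(0/(3 + 2))) = -5*(-14 + 4*(0/5)) = -5*(-14 + 4*(0*(⅕))) = -5*(-14 + 4*0) = -5*(-14 + 0) = -5*(-14) = 70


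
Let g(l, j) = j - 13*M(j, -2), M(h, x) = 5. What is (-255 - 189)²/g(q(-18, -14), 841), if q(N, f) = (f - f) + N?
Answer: 24642/97 ≈ 254.04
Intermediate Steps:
q(N, f) = N (q(N, f) = 0 + N = N)
g(l, j) = -65 + j (g(l, j) = j - 13*5 = j - 65 = -65 + j)
(-255 - 189)²/g(q(-18, -14), 841) = (-255 - 189)²/(-65 + 841) = (-444)²/776 = 197136*(1/776) = 24642/97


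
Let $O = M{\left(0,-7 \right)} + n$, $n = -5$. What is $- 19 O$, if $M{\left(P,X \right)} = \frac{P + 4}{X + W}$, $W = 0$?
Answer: $\frac{741}{7} \approx 105.86$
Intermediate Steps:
$M{\left(P,X \right)} = \frac{4 + P}{X}$ ($M{\left(P,X \right)} = \frac{P + 4}{X + 0} = \frac{4 + P}{X}$)
$O = - \frac{39}{7}$ ($O = \frac{4 + 0}{-7} - 5 = \left(- \frac{1}{7}\right) 4 - 5 = - \frac{4}{7} - 5 = - \frac{39}{7} \approx -5.5714$)
$- 19 O = \left(-19\right) \left(- \frac{39}{7}\right) = \frac{741}{7}$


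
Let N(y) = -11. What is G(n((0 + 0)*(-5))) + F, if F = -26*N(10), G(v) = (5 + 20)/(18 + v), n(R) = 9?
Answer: 7747/27 ≈ 286.93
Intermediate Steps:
G(v) = 25/(18 + v)
F = 286 (F = -26*(-11) = 286)
G(n((0 + 0)*(-5))) + F = 25/(18 + 9) + 286 = 25/27 + 286 = 7747/27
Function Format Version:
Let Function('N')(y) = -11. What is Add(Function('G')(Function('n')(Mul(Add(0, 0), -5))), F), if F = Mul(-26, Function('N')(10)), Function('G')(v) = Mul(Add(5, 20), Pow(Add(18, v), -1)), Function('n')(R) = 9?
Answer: Rational(7747, 27) ≈ 286.93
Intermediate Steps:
Function('G')(v) = Mul(25, Pow(Add(18, v), -1))
F = 286 (F = Mul(-26, -11) = 286)
Add(Function('G')(Function('n')(Mul(Add(0, 0), -5))), F) = Add(Mul(25, Pow(Add(18, 9), -1)), 286) = Add(Mul(25, Pow(27, -1)), 286) = Add(Mul(25, Rational(1, 27)), 286) = Add(Rational(25, 27), 286) = Rational(7747, 27)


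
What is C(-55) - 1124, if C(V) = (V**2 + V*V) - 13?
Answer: 4913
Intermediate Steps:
C(V) = -13 + 2*V**2 (C(V) = (V**2 + V**2) - 13 = 2*V**2 - 13 = -13 + 2*V**2)
C(-55) - 1124 = (-13 + 2*(-55)**2) - 1124 = (-13 + 2*3025) - 1124 = (-13 + 6050) - 1124 = 6037 - 1124 = 4913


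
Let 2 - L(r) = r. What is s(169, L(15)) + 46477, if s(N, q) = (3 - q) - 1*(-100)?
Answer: 46593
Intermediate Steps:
L(r) = 2 - r
s(N, q) = 103 - q (s(N, q) = (3 - q) + 100 = 103 - q)
s(169, L(15)) + 46477 = (103 - (2 - 1*15)) + 46477 = (103 - (2 - 15)) + 46477 = (103 - 1*(-13)) + 46477 = (103 + 13) + 46477 = 116 + 46477 = 46593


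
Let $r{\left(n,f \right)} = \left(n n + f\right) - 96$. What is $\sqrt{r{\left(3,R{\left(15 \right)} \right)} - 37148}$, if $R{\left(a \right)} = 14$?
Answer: $i \sqrt{37221} \approx 192.93 i$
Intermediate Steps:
$r{\left(n,f \right)} = -96 + f + n^{2}$ ($r{\left(n,f \right)} = \left(n^{2} + f\right) - 96 = \left(f + n^{2}\right) - 96 = -96 + f + n^{2}$)
$\sqrt{r{\left(3,R{\left(15 \right)} \right)} - 37148} = \sqrt{\left(-96 + 14 + 3^{2}\right) - 37148} = \sqrt{\left(-96 + 14 + 9\right) - 37148} = \sqrt{-73 - 37148} = \sqrt{-37221} = i \sqrt{37221}$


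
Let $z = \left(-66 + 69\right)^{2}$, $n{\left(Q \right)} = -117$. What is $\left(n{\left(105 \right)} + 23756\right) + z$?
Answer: $23648$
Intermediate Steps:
$z = 9$ ($z = 3^{2} = 9$)
$\left(n{\left(105 \right)} + 23756\right) + z = \left(-117 + 23756\right) + 9 = 23639 + 9 = 23648$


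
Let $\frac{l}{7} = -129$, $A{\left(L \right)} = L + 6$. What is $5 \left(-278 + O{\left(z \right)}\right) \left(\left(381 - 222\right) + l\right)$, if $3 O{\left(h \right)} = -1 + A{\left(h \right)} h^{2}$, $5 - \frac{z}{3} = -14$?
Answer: $-252776480$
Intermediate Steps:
$z = 57$ ($z = 15 - -42 = 15 + 42 = 57$)
$A{\left(L \right)} = 6 + L$
$l = -903$ ($l = 7 \left(-129\right) = -903$)
$O{\left(h \right)} = - \frac{1}{3} + \frac{h^{2} \left(6 + h\right)}{3}$ ($O{\left(h \right)} = \frac{-1 + \left(6 + h\right) h^{2}}{3} = \frac{-1 + h^{2} \left(6 + h\right)}{3} = - \frac{1}{3} + \frac{h^{2} \left(6 + h\right)}{3}$)
$5 \left(-278 + O{\left(z \right)}\right) \left(\left(381 - 222\right) + l\right) = 5 \left(-278 - \left(\frac{1}{3} - \frac{57^{2} \left(6 + 57\right)}{3}\right)\right) \left(\left(381 - 222\right) - 903\right) = 5 \left(-278 - \left(\frac{1}{3} - 68229\right)\right) \left(159 - 903\right) = 5 \left(-278 + \left(- \frac{1}{3} + 68229\right)\right) \left(-744\right) = 5 \left(-278 + \frac{204686}{3}\right) \left(-744\right) = 5 \cdot \frac{203852}{3} \left(-744\right) = 5 \left(-50555296\right) = -252776480$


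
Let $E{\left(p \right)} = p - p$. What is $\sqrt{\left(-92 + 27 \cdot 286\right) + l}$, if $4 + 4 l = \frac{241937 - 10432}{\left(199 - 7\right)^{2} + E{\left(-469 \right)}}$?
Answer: $\frac{7 \sqrt{22962721}}{384} \approx 87.353$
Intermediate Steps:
$E{\left(p \right)} = 0$
$l = \frac{84049}{147456}$ ($l = -1 + \frac{\left(241937 - 10432\right) \frac{1}{\left(199 - 7\right)^{2} + 0}}{4} = -1 + \frac{231505 \frac{1}{192^{2} + 0}}{4} = -1 + \frac{231505 \frac{1}{36864 + 0}}{4} = -1 + \frac{231505 \cdot \frac{1}{36864}}{4} = -1 + \frac{1}{4} \cdot \frac{231505}{36864} = -1 + \frac{231505}{147456} = \frac{84049}{147456} \approx 0.56999$)
$\sqrt{\left(-92 + 27 \cdot 286\right) + l} = \sqrt{\left(-92 + 27 \cdot 286\right) + \frac{84049}{147456}} = \sqrt{\left(-92 + 7722\right) + \frac{84049}{147456}} = \sqrt{7630 + \frac{84049}{147456}} = \sqrt{\frac{1125173329}{147456}} = \frac{7 \sqrt{22962721}}{384}$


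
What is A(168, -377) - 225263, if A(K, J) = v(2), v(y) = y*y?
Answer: -225259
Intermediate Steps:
v(y) = y²
A(K, J) = 4 (A(K, J) = 2² = 4)
A(168, -377) - 225263 = 4 - 225263 = -225259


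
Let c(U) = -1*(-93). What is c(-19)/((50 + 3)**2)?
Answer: 93/2809 ≈ 0.033108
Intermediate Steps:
c(U) = 93
c(-19)/((50 + 3)**2) = 93/((50 + 3)**2) = 93/(53**2) = 93/2809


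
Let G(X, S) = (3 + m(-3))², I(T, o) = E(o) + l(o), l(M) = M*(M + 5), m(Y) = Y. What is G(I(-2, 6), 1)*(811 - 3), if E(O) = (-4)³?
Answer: 0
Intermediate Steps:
E(O) = -64
l(M) = M*(5 + M)
I(T, o) = -64 + o*(5 + o)
G(X, S) = 0 (G(X, S) = (3 - 3)² = 0² = 0)
G(I(-2, 6), 1)*(811 - 3) = 0*(811 - 3) = 0*808 = 0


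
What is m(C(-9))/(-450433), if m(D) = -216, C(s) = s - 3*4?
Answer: 216/450433 ≈ 0.00047954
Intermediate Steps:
C(s) = -12 + s (C(s) = s - 12 = -12 + s)
m(C(-9))/(-450433) = -216/(-450433) = -216*(-1/450433) = 216/450433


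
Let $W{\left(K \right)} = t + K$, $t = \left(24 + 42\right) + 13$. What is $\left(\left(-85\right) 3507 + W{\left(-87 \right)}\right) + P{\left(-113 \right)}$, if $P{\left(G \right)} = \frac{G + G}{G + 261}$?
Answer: $- \frac{22059735}{74} \approx -2.981 \cdot 10^{5}$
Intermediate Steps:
$t = 79$ ($t = 66 + 13 = 79$)
$P{\left(G \right)} = \frac{2 G}{261 + G}$
$W{\left(K \right)} = 79 + K$
$\left(\left(-85\right) 3507 + W{\left(-87 \right)}\right) + P{\left(-113 \right)} = \left(\left(-85\right) 3507 + \left(79 - 87\right)\right) + 2 \left(-113\right) \frac{1}{261 - 113} = \left(-298095 - 8\right) + 2 \left(-113\right) \frac{1}{148} = -298103 + 2 \left(-113\right) \frac{1}{148} = -298103 - \frac{113}{74} = - \frac{22059735}{74}$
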